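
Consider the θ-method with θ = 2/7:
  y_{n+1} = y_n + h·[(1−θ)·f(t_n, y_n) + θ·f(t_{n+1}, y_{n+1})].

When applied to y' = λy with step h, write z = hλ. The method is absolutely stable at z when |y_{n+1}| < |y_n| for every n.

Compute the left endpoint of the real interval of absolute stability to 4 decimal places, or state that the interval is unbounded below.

z* = -4.6667.

On y'=λy, z=hλ:
  y_{n+1} = y_n + z·[5/7·y_n + 2/7·y_{n+1}] ⇒ (1 − 2/7z)y_{n+1} = (1 + 5/7z)y_n
  ⇒ R(z) = (1 + 5/7z)/(1 − 2/7z).

Solve |R(x)|<1 on ℝ⁻.
x=-0.79: |R|=0.3555
R=−1: 1+5/7x = −1+2/7x ⇒ -3/7x=2 ⇒ x=2/(-3/7)=-4.6667
Confirm numerically:
  x=-4.187: |R|=0.90640 <1
  x=-4.113: |R|=0.89091 <1
  x=-4.091: |R|=0.88625 <1
  x=-2.013: |R|=0.27798 <1
  x=-4.784: |R|=1.02125 >1
  x=-4.711: |R|=1.00810 >1
Interval (-4.6667, 0).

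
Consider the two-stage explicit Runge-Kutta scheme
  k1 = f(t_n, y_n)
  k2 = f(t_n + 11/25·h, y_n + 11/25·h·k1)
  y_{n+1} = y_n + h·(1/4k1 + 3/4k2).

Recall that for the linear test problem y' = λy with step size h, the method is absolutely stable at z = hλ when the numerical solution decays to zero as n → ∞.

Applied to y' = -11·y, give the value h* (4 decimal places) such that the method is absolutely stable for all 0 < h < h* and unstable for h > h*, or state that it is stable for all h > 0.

(-3.0303,0); λ=-11 ⇒ h* = (100/33)/11 = 0.2755.

With y'=λy (z=hλ):
  k1=λy_n ⇒ h·k1=z·y_n;  k2=λ(1+11/25z)y_n ⇒ h·k2=z(1+11/25z)y_n
  y_{n+1}/y_n = 1 + 1/4z + 3/4z(1+11/25z) = 1 + z + 33/100z²
  ⇒ R(z) = 1 + z + 33/100z².

Solve |R(x)|<1 on ℝ⁻.
x=-0.47: |R|=0.6029
R=1: x+33/100x²=0 ⇒ x=−100/33=-3.0303; min R=1−1/(4·33/100)=0.2424>−1
Confirm numerically:
  x=-2.667: |R|=0.68025 <1
  x=-2.474: |R|=0.54582 <1
  x=-1.684: |R|=0.25183 <1
  x=-3.444: |R|=1.47017 >1
  x=-3.240: |R|=1.22421 >1
  x=-3.090: |R|=1.06087 >1
Interval (-3.0303, 0).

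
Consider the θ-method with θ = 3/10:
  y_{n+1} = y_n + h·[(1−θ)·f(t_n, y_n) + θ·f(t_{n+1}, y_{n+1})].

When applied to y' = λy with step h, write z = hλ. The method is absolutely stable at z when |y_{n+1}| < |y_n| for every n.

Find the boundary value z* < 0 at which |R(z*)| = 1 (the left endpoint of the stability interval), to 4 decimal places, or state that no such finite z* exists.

left endpoint -5.0000.

Test eqn y'=λy, z=hλ:
  y_{n+1} = y_n + z·[7/10·y_n + 3/10·y_{n+1}] ⇒ (1 − 3/10z)y_{n+1} = (1 + 7/10z)y_n
  Hence R(z) = (1 + 7/10z)/(1 − 3/10z).

Boundary: |R(x)|=1, x<0.
x=-0.73: |R|=0.4011
R=−1: 1+7/10x = −1+3/10x ⇒ -2/5x=2 ⇒ x=2/(-2/5)=-5.0000
Confirm numerically:
  x=-3.226: |R|=0.63939 <1
  x=-2.635: |R|=0.47166 <1
  x=-2.129: |R|=0.29920 <1
  x=-5.123: |R|=1.01939 >1
  x=-5.096: |R|=1.01519 >1
  x=-5.045: |R|=1.00716 >1
Interval (-5.0000, 0).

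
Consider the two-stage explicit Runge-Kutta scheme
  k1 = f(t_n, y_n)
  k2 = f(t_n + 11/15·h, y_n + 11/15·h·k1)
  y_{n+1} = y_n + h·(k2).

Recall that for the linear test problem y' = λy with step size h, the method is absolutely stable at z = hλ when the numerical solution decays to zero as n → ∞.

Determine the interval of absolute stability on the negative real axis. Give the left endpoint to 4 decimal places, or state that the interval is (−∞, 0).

On y'=λy, z=hλ:
  k1=λy_n ⇒ h·k1=z·y_n;  k2=λ(1+11/15z)y_n ⇒ h·k2=z(1+11/15z)y_n
  y_{n+1}/y_n = 1 + z(1+11/15z) = 1 + z + 11/15z²
  ⇒ R(z) = 1 + z + 11/15z².

Find x<0 with |R(x)|<1.
x=-1.72: |R|=1.4495
R=1: x+11/15x²=0 ⇒ x=−15/11=-1.3636; min R=1−1/(4·11/15)=0.6591>−1
Confirm numerically:
  x=-1.315: |R|=0.95310 <1
  x=-1.107: |R|=0.79166 <1
  x=-0.671: |R|=0.65918 <1
  x=-1.846: |R|=1.65299 >1
  x=-1.770: |R|=1.52746 >1
Interval (-1.3636, 0).

(-1.3636, 0).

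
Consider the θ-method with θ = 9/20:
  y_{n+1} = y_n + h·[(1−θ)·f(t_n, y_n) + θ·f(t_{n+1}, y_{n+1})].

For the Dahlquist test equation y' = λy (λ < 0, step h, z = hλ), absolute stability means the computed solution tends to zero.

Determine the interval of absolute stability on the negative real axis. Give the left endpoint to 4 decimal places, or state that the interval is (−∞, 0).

Set f=λy, z=hλ:
  y_{n+1} = y_n + z·[11/20·y_n + 9/20·y_{n+1}] ⇒ (1 − 9/20z)y_{n+1} = (1 + 11/20z)y_n
  ⇒ R(z) = (1 + 11/20z)/(1 − 9/20z).

Solve |R(x)|<1 on ℝ⁻.
x=-1.59: |R|=0.0732
R=−1: 1+11/20x = −1+9/20x ⇒ -1/10x=2 ⇒ x=2/(-1/10)=-20.0000
Confirm numerically:
  x=-19.129: |R|=0.99093 <1
  x=-16.595: |R|=0.95979 <1
  x=-10.123: |R|=0.82221 <1
  x=-9.968: |R|=0.81712 <1
  x=-20.313: |R|=1.00309 >1
  x=-20.258: |R|=1.00255 >1
  x=-20.051: |R|=1.00051 >1
Stable set (-20.0000, 0).

z∈(-20.0000,0).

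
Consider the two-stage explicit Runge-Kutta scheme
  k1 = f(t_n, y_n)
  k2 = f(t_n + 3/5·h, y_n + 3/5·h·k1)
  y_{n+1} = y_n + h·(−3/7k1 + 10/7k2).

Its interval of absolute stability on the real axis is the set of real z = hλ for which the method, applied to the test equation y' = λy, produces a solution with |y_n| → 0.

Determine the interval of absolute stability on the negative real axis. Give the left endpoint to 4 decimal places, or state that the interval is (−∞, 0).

With y'=λy (z=hλ):
  k1=λy_n ⇒ h·k1=z·y_n;  k2=λ(1+3/5z)y_n ⇒ h·k2=z(1+3/5z)y_n
  y_{n+1}/y_n = 1 − 3/7z + 10/7z(1+3/5z) = 1 + z + 6/7z²
  R(z) = 1 + z + 6/7z².

Boundary: |R(x)|=1, x<0.
x=-0.59: |R|=0.7084
R=1: x+6/7x²=0 ⇒ x=−7/6=-1.1667; min R=1−1/(4·6/7)=0.7083>−1
Confirm numerically:
  x=-1.041: |R|=0.88787 <1
  x=-0.953: |R|=0.82546 <1
  x=-0.545: |R|=0.70959 <1
  x=-1.700: |R|=1.77714 >1
  x=-1.600: |R|=1.59429 >1
  x=-1.521: |R|=1.46195 >1
Interval (-1.1667, 0).

z∈(-1.1667,0).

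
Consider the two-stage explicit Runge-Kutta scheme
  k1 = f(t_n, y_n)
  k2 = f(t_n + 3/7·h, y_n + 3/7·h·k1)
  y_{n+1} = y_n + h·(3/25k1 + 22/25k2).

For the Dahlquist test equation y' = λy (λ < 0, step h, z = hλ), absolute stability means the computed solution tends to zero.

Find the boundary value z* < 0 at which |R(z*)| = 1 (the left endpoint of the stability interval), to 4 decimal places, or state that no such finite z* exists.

z* = -2.6515.

Test eqn y'=λy, z=hλ:
  k1=λy_n ⇒ h·k1=z·y_n;  k2=λ(1+3/7z)y_n ⇒ h·k2=z(1+3/7z)y_n
  y_{n+1}/y_n = 1 + 3/25z + 22/25z(1+3/7z) = 1 + z + 66/175z²
  Hence R(z) = 1 + z + 66/175z².

Find x<0 with |R(x)|<1.
x=-0.31: |R|=0.7262
R=1: x+66/175x²=0 ⇒ x=−175/66=-2.6515; min R=1−1/(4·66/175)=0.3371>−1
Confirm numerically:
  x=-2.021: |R|=0.51942 <1
  x=-1.711: |R|=0.39309 <1
  x=-1.636: |R|=0.37342 <1
  x=-1.185: |R|=0.34459 <1
  x=-3.216: |R|=1.68466 >1
  x=-3.211: |R|=1.67754 >1
Interval (-2.6515, 0).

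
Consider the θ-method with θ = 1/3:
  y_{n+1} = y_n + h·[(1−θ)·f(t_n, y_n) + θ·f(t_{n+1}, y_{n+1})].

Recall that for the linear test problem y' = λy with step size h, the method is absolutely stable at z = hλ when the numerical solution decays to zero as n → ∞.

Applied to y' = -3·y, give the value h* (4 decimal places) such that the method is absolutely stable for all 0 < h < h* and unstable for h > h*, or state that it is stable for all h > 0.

(-6.0000,0); λ=-3 ⇒ h* = (6)/3 = 2.0000.

With y'=λy (z=hλ):
  y_{n+1} = y_n + z·[2/3·y_n + 1/3·y_{n+1}] ⇒ (1 − 1/3z)y_{n+1} = (1 + 2/3z)y_n
  so R(z) = (1 + 2/3z)/(1 − 1/3z).

Solve |R(x)|<1 on ℝ⁻.
x=-1.22: |R|=0.1327
R=−1: 1+2/3x = −1+1/3x ⇒ -1/3x=2 ⇒ x=2/(-1/3)=-6.0000
Confirm numerically:
  x=-5.083: |R|=0.88655 <1
  x=-3.759: |R|=0.66844 <1
  x=-2.908: |R|=0.47664 <1
  x=-6.487: |R|=1.05133 >1
  x=-6.409: |R|=1.04347 >1
  x=-6.088: |R|=1.00968 >1
So |R|<1 on (-6.0000, 0).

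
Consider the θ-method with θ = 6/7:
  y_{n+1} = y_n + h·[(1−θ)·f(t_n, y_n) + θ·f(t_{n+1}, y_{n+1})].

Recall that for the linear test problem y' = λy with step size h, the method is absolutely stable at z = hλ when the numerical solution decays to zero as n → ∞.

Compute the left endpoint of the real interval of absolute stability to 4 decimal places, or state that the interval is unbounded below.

Test eqn y'=λy, z=hλ:
  y_{n+1} = y_n + z·[1/7·y_n + 6/7·y_{n+1}] ⇒ (1 − 6/7z)y_{n+1} = (1 + 1/7z)y_n
  ⇒ R(z) = (1 + 1/7z)/(1 − 6/7z).

Find x<0 with |R(x)|<1.
x=-1.18: |R|=0.4134
x=-2: |R|=0.2632
x=-10: |R|=0.0448
x=-100: |R|=0.1532
θ=6/7≥1/2 ⇒ |1+1/7x|<|1−6/7x| ∀x<0 ⇒ interval (−∞,0).

unbounded; (−∞, 0).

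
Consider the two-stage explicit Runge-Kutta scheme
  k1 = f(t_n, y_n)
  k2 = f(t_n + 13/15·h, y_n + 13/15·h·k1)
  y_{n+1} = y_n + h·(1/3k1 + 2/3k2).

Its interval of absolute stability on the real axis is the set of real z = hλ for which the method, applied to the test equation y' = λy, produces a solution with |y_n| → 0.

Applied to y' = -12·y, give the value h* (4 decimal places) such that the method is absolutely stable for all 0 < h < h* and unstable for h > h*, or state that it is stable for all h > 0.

On y'=λy, z=hλ:
  k1=λy_n ⇒ h·k1=z·y_n;  k2=λ(1+13/15z)y_n ⇒ h·k2=z(1+13/15z)y_n
  y_{n+1}/y_n = 1 + 1/3z + 2/3z(1+13/15z) = 1 + z + 26/45z²
  ⇒ R(z) = 1 + z + 26/45z².

Solve |R(x)|<1 on ℝ⁻.
x=-0.93: |R|=0.5697
R=1: x+26/45x²=0 ⇒ x=−45/26=-1.7308; min R=1−1/(4·26/45)=0.5673>−1
Confirm numerically:
  x=-1.703: |R|=0.97268 <1
  x=-1.430: |R|=0.75150 <1
  x=-1.052: |R|=0.58743 <1
  x=-2.241: |R|=1.66065 >1
  x=-2.228: |R|=1.64008 >1
So |R|<1 on (-1.7308, 0).

(-1.7308,0); λ=-12 ⇒ h* = (45/26)/12 = 0.1442.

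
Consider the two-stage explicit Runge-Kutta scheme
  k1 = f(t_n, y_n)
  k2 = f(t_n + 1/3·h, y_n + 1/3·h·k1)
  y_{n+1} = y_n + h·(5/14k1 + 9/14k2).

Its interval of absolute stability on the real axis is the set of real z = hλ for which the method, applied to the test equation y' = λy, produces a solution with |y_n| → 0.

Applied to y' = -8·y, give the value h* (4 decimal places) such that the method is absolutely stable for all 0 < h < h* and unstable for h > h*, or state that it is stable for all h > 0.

(-4.6667,0); λ=-8 ⇒ h* = (14/3)/8 = 0.5833.

With y'=λy (z=hλ):
  k1=λy_n ⇒ h·k1=z·y_n;  k2=λ(1+1/3z)y_n ⇒ h·k2=z(1+1/3z)y_n
  y_{n+1}/y_n = 1 + 5/14z + 9/14z(1+1/3z) = 1 + z + 3/14z²
  R(z) = 1 + z + 3/14z².

Solve |R(x)|<1 on ℝ⁻.
x=-0.72: |R|=0.3911
R=1: x+3/14x²=0 ⇒ x=−14/3=-4.6667; min R=1−1/(4·3/14)=-0.1667>−1
Confirm numerically:
  x=-3.544: |R|=0.14741 <1
  x=-3.476: |R|=0.11312 <1
  x=-3.208: |R|=0.00273 <1
  x=-5.159: |R|=1.54427 >1
  x=-4.951: |R|=1.30166 >1
  x=-4.909: |R|=1.25492 >1
So |R|<1 on (-4.6667, 0).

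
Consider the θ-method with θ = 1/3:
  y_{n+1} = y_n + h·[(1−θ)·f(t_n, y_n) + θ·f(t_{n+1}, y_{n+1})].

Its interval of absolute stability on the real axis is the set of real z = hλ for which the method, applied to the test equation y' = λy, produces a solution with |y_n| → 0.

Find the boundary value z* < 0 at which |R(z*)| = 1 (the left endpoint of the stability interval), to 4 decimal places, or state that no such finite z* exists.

left endpoint -6.0000.

On y'=λy, z=hλ:
  y_{n+1} = y_n + z·[2/3·y_n + 1/3·y_{n+1}] ⇒ (1 − 1/3z)y_{n+1} = (1 + 2/3z)y_n
  so R(z) = (1 + 2/3z)/(1 − 1/3z).

Solve |R(x)|<1 on ℝ⁻.
x=-1.01: |R|=0.2444
R=−1: 1+2/3x = −1+1/3x ⇒ -1/3x=2 ⇒ x=2/(-1/3)=-6.0000
Confirm numerically:
  x=-4.327: |R|=0.77167 <1
  x=-4.259: |R|=0.76016 <1
  x=-4.220: |R|=0.75346 <1
  x=-2.592: |R|=0.39056 <1
  x=-6.505: |R|=1.05313 >1
  x=-6.469: |R|=1.04953 >1
  x=-6.360: |R|=1.03846 >1
So |R|<1 on (-6.0000, 0).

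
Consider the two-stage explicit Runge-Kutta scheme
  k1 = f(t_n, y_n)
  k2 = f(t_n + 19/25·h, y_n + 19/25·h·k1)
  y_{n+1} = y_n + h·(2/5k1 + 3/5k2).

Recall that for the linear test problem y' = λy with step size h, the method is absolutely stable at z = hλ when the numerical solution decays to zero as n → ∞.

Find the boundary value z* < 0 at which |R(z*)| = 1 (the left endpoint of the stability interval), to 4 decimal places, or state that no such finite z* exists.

Set f=λy, z=hλ:
  k1=λy_n ⇒ h·k1=z·y_n;  k2=λ(1+19/25z)y_n ⇒ h·k2=z(1+19/25z)y_n
  y_{n+1}/y_n = 1 + 2/5z + 3/5z(1+19/25z) = 1 + z + 57/125z²
  Hence R(z) = 1 + z + 57/125z².

Boundary: |R(x)|=1, x<0.
x=-1.66: |R|=0.5966
R=1: x+57/125x²=0 ⇒ x=−125/57=-2.1930; min R=1−1/(4·57/125)=0.4518>−1
Confirm numerically:
  x=-1.662: |R|=0.59758 <1
  x=-1.534: |R|=0.53904 <1
  x=-1.228: |R|=0.45964 <1
  x=-0.950: |R|=0.46154 <1
  x=-2.515: |R|=1.36930 >1
  x=-2.282: |R|=1.09263 >1
So |R|<1 on (-2.1930, 0).

z* = -2.1930.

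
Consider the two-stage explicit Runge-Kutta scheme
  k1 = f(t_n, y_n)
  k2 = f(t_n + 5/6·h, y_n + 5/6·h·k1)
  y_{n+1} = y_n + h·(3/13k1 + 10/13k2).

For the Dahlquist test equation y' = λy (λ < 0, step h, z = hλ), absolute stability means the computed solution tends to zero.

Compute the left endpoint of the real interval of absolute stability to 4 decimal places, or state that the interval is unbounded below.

z* = -1.5600.

On y'=λy, z=hλ:
  k1=λy_n ⇒ h·k1=z·y_n;  k2=λ(1+5/6z)y_n ⇒ h·k2=z(1+5/6z)y_n
  y_{n+1}/y_n = 1 + 3/13z + 10/13z(1+5/6z) = 1 + z + 25/39z²
  ⇒ R(z) = 1 + z + 25/39z².

Find x<0 with |R(x)|<1.
x=-1.28: |R|=0.7703
R=1: x+25/39x²=0 ⇒ x=−39/25=-1.5600; min R=1−1/(4·25/39)=0.6100>−1
Confirm numerically:
  x=-1.362: |R|=0.82713 <1
  x=-0.892: |R|=0.61804 <1
  x=-0.813: |R|=0.61070 <1
  x=-0.653: |R|=0.62034 <1
  x=-2.024: |R|=1.60201 >1
  x=-1.796: |R|=1.27170 >1
Interval (-1.5600, 0).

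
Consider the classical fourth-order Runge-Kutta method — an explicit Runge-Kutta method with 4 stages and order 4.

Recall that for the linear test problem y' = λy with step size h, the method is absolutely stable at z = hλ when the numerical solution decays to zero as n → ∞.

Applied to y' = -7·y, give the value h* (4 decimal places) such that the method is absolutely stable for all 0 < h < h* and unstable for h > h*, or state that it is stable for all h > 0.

Set f=λy, z=hλ:
  order 4, 4-stage ⇒ R(z)=1+z+z^2/2+z^3/6+z^4/24
  (e.g. R(-0.89)=0.41470, |R|=0.41470)

Find x<0 with |R(x)|<1.
x=-0.89: |R|=0.4147
|R(-2.93)|=1.2410 |R(-1.88)|=0.3003 |R(-1.55)|=0.2711
Bisect:
  x_lo=-3.2400 |R|=1.9316  x_hi=-0.3202 |R|=0.7260
  mid=-1.78010 |R|=0.28254 →hi
  mid=-2.51003 |R|=0.65834 →hi
  mid=-2.87500 |R|=1.14389 →lo
  mid=-2.69252 |R|=0.86890 →hi
  mid=-2.78376 |R|=0.99769 →hi
  mid=-2.82938 |R|=1.06852 →lo
  mid=-2.80657 |R|=1.03255 →lo
  mid=-2.79516 |R|=1.01498 →lo
  mid=-2.78946 |R|=1.00630 →lo
  mid=-2.78661 |R|=1.00198 →lo
  ...
  [-2.78536,-2.78518] ⇒ x*=-2.7853
So |R|<1 on (-2.7853, 0).

(-2.7853,0); λ=-7 ⇒ h* = 0.3979.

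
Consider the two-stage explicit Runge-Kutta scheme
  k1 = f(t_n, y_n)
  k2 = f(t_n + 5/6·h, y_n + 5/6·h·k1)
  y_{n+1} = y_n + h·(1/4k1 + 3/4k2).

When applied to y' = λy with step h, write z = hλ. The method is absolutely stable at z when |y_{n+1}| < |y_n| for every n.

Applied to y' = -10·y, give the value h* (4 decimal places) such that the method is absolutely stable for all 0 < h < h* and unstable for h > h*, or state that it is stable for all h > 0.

(-1.6000,0); λ=-10 ⇒ h* = (8/5)/10 = 0.1600.

On y'=λy, z=hλ:
  k1=λy_n ⇒ h·k1=z·y_n;  k2=λ(1+5/6z)y_n ⇒ h·k2=z(1+5/6z)y_n
  y_{n+1}/y_n = 1 + 1/4z + 3/4z(1+5/6z) = 1 + z + 5/8z²
  so R(z) = 1 + z + 5/8z².

Find x<0 with |R(x)|<1.
x=-0.86: |R|=0.6022
R=1: x+5/8x²=0 ⇒ x=−8/5=-1.6000; min R=1−1/(4·5/8)=0.6000>−1
Confirm numerically:
  x=-0.984: |R|=0.62116 <1
  x=-0.938: |R|=0.61190 <1
  x=-0.645: |R|=0.61502 <1
  x=-2.198: |R|=1.82150 >1
  x=-1.989: |R|=1.48358 >1
  x=-1.794: |R|=1.21752 >1
Stable set (-1.6000, 0).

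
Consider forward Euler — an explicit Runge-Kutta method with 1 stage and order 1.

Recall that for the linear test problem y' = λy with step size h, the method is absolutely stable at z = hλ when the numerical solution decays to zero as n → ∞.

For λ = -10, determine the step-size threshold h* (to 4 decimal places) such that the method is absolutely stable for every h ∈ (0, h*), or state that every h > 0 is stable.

(-2.0000,0); λ=-10 ⇒ h* = 0.2000.

On y'=λy, z=hλ:
  order 1, 1-stage ⇒ R(z)=1+z
  (e.g. R(-0.45)=0.55000, |R|=0.55000)

Find x<0 with |R(x)|<1.
x=-0.45: |R|=0.5500
|R(-1.39)|=0.3900 |R(-1.2)|=0.2000 |R(-0.53)|=0.4700
Bisect:
  x_lo=-2.4216 |R|=1.4216  x_hi=-0.2064 |R|=0.7936
  mid=-1.31397 |R|=0.31397 →hi
  mid=-1.86777 |R|=0.86777 →hi
  mid=-2.14467 |R|=1.14467 →lo
  mid=-2.00622 |R|=1.00622 →lo
  mid=-1.93700 |R|=0.93700 →hi
  mid=-1.97161 |R|=0.97161 →hi
  mid=-1.98892 |R|=0.98892 →hi
  ...
  [-2.00000,-1.99987] ⇒ x*=-2.0000
Stable set (-2.0000, 0).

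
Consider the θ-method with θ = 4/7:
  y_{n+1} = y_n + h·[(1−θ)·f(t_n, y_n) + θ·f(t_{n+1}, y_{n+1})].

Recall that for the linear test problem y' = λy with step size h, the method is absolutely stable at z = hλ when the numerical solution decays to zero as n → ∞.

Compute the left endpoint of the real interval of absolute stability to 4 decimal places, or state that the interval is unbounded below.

Test eqn y'=λy, z=hλ:
  y_{n+1} = y_n + z·[3/7·y_n + 4/7·y_{n+1}] ⇒ (1 − 4/7z)y_{n+1} = (1 + 3/7z)y_n
  R(z) = (1 + 3/7z)/(1 − 4/7z).

Find x<0 with |R(x)|<1.
x=-1.22: |R|=0.2811
x=-2: |R|=0.0667
x=-10: |R|=0.4894
x=-100: |R|=0.7199
θ=4/7≥1/2 ⇒ |1+3/7x|<|1−4/7x| ∀x<0 ⇒ stable on all of ℝ⁻.

unbounded; (−∞, 0).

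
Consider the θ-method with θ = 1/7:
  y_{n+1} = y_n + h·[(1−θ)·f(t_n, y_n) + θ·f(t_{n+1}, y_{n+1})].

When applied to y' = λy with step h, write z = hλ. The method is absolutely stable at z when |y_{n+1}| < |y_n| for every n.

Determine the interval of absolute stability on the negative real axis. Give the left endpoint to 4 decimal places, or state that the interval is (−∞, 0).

Test eqn y'=λy, z=hλ:
  y_{n+1} = y_n + z·[6/7·y_n + 1/7·y_{n+1}] ⇒ (1 − 1/7z)y_{n+1} = (1 + 6/7z)y_n
  so R(z) = (1 + 6/7z)/(1 − 1/7z).

Need |R(x)|<1, x<0.
x=-1.06: |R|=0.0794
R=−1: 1+6/7x = −1+1/7x ⇒ -5/7x=2 ⇒ x=2/(-5/7)=-2.8000
Confirm numerically:
  x=-2.217: |R|=0.68374 <1
  x=-1.634: |R|=0.32476 <1
  x=-1.568: |R|=0.28105 <1
  x=-1.195: |R|=0.02074 <1
  x=-3.097: |R|=1.14707 >1
  x=-2.949: |R|=1.07488 >1
So |R|<1 on (-2.8000, 0).

(-2.8000, 0).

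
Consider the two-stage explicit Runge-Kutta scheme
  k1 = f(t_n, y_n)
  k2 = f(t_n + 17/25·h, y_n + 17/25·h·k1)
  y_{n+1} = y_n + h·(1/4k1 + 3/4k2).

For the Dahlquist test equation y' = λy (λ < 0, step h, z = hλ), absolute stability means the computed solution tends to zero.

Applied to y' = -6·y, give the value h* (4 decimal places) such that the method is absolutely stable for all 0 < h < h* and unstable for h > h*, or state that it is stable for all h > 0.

(-1.9608,0); λ=-6 ⇒ h* = (100/51)/6 = 0.3268.

Set f=λy, z=hλ:
  k1=λy_n ⇒ h·k1=z·y_n;  k2=λ(1+17/25z)y_n ⇒ h·k2=z(1+17/25z)y_n
  y_{n+1}/y_n = 1 + 1/4z + 3/4z(1+17/25z) = 1 + z + 51/100z²
  R(z) = 1 + z + 51/100z².

Solve |R(x)|<1 on ℝ⁻.
x=-1.18: |R|=0.5301
R=1: x+51/100x²=0 ⇒ x=−100/51=-1.9608; min R=1−1/(4·51/100)=0.5098>−1
Confirm numerically:
  x=-1.641: |R|=0.73237 <1
  x=-1.503: |R|=0.64909 <1
  x=-1.472: |R|=0.63306 <1
  x=-1.206: |R|=0.53576 <1
  x=-2.558: |R|=1.77912 >1
  x=-2.439: |R|=1.59485 >1
  x=-2.261: |R|=1.34618 >1
So |R|<1 on (-1.9608, 0).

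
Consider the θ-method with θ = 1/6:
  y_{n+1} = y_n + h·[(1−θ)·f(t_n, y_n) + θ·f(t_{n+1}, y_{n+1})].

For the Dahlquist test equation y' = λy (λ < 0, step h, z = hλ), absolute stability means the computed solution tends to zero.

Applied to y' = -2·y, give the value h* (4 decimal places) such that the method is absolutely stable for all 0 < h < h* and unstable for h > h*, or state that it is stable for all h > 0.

Set f=λy, z=hλ:
  y_{n+1} = y_n + z·[5/6·y_n + 1/6·y_{n+1}] ⇒ (1 − 1/6z)y_{n+1} = (1 + 5/6z)y_n
  Hence R(z) = (1 + 5/6z)/(1 − 1/6z).

Boundary: |R(x)|=1, x<0.
x=-1.22: |R|=0.0139
R=−1: 1+5/6x = −1+1/6x ⇒ -2/3x=2 ⇒ x=2/(-2/3)=-3.0000
Confirm numerically:
  x=-2.932: |R|=0.96955 <1
  x=-2.439: |R|=0.73409 <1
  x=-1.340: |R|=0.09537 <1
  x=-3.575: |R|=1.24021 >1
  x=-3.409: |R|=1.17388 >1
Stable set (-3.0000, 0).

(-3.0000,0); λ=-2 ⇒ h* = (3)/2 = 1.5000.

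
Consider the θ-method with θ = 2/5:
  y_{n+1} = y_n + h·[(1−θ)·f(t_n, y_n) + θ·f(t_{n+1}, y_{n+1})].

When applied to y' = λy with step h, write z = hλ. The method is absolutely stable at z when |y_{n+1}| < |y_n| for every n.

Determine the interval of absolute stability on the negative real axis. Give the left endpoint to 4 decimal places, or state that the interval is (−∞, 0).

(-10.0000, 0).

Test eqn y'=λy, z=hλ:
  y_{n+1} = y_n + z·[3/5·y_n + 2/5·y_{n+1}] ⇒ (1 − 2/5z)y_{n+1} = (1 + 3/5z)y_n
  ⇒ R(z) = (1 + 3/5z)/(1 − 2/5z).

Need |R(x)|<1, x<0.
x=-1.44: |R|=0.0863
R=−1: 1+3/5x = −1+2/5x ⇒ -1/5x=2 ⇒ x=2/(-1/5)=-10.0000
Confirm numerically:
  x=-8.762: |R|=0.94504 <1
  x=-7.485: |R|=0.87406 <1
  x=-6.288: |R|=0.78880 <1
  x=-10.493: |R|=1.01897 >1
  x=-10.437: |R|=1.01689 >1
Stable set (-10.0000, 0).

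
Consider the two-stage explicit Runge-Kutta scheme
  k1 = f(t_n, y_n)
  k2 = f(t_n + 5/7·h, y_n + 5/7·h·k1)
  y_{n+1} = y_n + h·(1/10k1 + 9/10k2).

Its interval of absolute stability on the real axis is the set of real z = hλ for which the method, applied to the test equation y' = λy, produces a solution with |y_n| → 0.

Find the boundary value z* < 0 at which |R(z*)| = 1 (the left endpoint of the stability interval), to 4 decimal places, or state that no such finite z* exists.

Test eqn y'=λy, z=hλ:
  k1=λy_n ⇒ h·k1=z·y_n;  k2=λ(1+5/7z)y_n ⇒ h·k2=z(1+5/7z)y_n
  y_{n+1}/y_n = 1 + 1/10z + 9/10z(1+5/7z) = 1 + z + 9/14z²
  R(z) = 1 + z + 9/14z².

Solve |R(x)|<1 on ℝ⁻.
x=-1.73: |R|=1.1940
R=1: x+9/14x²=0 ⇒ x=−14/9=-1.5556; min R=1−1/(4·9/14)=0.6111>−1
Confirm numerically:
  x=-1.488: |R|=0.93538 <1
  x=-1.457: |R|=0.90769 <1
  x=-0.860: |R|=0.61546 <1
  x=-2.039: |R|=1.63369 >1
  x=-1.696: |R|=1.15312 >1
  x=-1.676: |R|=1.12977 >1
Stable set (-1.5556, 0).

left endpoint -1.5556.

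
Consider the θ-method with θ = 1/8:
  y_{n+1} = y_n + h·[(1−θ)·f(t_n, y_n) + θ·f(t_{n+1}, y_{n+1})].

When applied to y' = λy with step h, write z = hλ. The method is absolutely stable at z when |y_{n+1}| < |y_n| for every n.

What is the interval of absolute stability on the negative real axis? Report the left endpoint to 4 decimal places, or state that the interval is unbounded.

On y'=λy, z=hλ:
  y_{n+1} = y_n + z·[7/8·y_n + 1/8·y_{n+1}] ⇒ (1 − 1/8z)y_{n+1} = (1 + 7/8z)y_n
  Hence R(z) = (1 + 7/8z)/(1 − 1/8z).

Need |R(x)|<1, x<0.
x=-0.53: |R|=0.5029
R=−1: 1+7/8x = −1+1/8x ⇒ -3/4x=2 ⇒ x=2/(-3/4)=-2.6667
Confirm numerically:
  x=-2.353: |R|=0.81822 <1
  x=-2.159: |R|=0.70017 <1
  x=-1.742: |R|=0.43051 <1
  x=-1.691: |R|=0.39593 <1
  x=-3.012: |R|=1.18816 >1
  x=-2.740: |R|=1.04097 >1
Interval (-2.6667, 0).

z∈(-2.6667,0).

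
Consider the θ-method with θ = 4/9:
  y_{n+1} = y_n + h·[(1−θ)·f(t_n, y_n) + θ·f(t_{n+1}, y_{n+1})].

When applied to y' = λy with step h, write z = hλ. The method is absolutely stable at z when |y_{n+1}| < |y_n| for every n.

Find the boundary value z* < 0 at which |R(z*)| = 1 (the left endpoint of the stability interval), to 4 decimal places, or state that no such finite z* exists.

Set f=λy, z=hλ:
  y_{n+1} = y_n + z·[5/9·y_n + 4/9·y_{n+1}] ⇒ (1 − 4/9z)y_{n+1} = (1 + 5/9z)y_n
  R(z) = (1 + 5/9z)/(1 − 4/9z).

Solve |R(x)|<1 on ℝ⁻.
x=-1.35: |R|=0.1562
R=−1: 1+5/9x = −1+4/9x ⇒ -1/9x=2 ⇒ x=2/(-1/9)=-18.0000
Confirm numerically:
  x=-16.660: |R|=0.98228 <1
  x=-8.536: |R|=0.78064 <1
  x=-7.508: |R|=0.73119 <1
  x=-7.469: |R|=0.72911 <1
  x=-18.555: |R|=1.00667 >1
  x=-18.482: |R|=1.00581 >1
  x=-18.296: |R|=1.00360 >1
So |R|<1 on (-18.0000, 0).

z* = -18.0000.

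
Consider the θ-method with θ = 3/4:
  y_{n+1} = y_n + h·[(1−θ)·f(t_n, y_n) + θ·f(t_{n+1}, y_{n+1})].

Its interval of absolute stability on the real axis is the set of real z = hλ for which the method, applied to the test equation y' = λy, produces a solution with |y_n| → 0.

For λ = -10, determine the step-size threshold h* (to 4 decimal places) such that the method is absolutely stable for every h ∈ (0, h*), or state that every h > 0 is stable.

With y'=λy (z=hλ):
  y_{n+1} = y_n + z·[1/4·y_n + 3/4·y_{n+1}] ⇒ (1 − 3/4z)y_{n+1} = (1 + 1/4z)y_n
  Hence R(z) = (1 + 1/4z)/(1 − 3/4z).

Need |R(x)|<1, x<0.
x=-0.37: |R|=0.7104
x=-2: |R|=0.2000
x=-10: |R|=0.1765
x=-100: |R|=0.3158
θ=3/4≥1/2 ⇒ |1+1/4x|<|1−3/4x| ∀x<0 ⇒ interval (−∞,0).

(−∞, 0) — no finite endpoint. Any h>0 works for λ=-10.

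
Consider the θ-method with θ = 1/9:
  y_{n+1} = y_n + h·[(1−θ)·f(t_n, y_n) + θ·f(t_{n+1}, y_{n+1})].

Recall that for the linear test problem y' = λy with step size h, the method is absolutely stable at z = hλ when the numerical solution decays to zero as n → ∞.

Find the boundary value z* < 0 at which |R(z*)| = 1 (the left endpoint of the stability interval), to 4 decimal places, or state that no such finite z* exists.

z* = -2.5714.

Set f=λy, z=hλ:
  y_{n+1} = y_n + z·[8/9·y_n + 1/9·y_{n+1}] ⇒ (1 − 1/9z)y_{n+1} = (1 + 8/9z)y_n
  ⇒ R(z) = (1 + 8/9z)/(1 − 1/9z).

Need |R(x)|<1, x<0.
x=-1.04: |R|=0.0677
R=−1: 1+8/9x = −1+1/9x ⇒ -7/9x=2 ⇒ x=2/(-7/9)=-2.5714
Confirm numerically:
  x=-2.355: |R|=0.86658 <1
  x=-1.702: |R|=0.43132 <1
  x=-1.575: |R|=0.34043 <1
  x=-3.021: |R|=1.26179 >1
  x=-2.989: |R|=1.24381 >1
  x=-2.726: |R|=1.09227 >1
Stable set (-2.5714, 0).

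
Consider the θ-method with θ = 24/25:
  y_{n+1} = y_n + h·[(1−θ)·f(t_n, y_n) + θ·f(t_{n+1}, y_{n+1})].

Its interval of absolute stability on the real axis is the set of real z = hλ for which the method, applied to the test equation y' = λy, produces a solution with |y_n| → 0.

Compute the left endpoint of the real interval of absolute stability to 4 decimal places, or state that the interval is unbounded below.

Test eqn y'=λy, z=hλ:
  y_{n+1} = y_n + z·[1/25·y_n + 24/25·y_{n+1}] ⇒ (1 − 24/25z)y_{n+1} = (1 + 1/25z)y_n
  Hence R(z) = (1 + 1/25z)/(1 − 24/25z).

Solve |R(x)|<1 on ℝ⁻.
x=-0.59: |R|=0.6233
x=-2: |R|=0.3151
x=-10: |R|=0.0566
x=-100: |R|=0.0309
θ=24/25≥1/2 ⇒ |1+1/25x|<|1−24/25x| ∀x<0 ⇒ unbounded interval.

interval (−∞, 0).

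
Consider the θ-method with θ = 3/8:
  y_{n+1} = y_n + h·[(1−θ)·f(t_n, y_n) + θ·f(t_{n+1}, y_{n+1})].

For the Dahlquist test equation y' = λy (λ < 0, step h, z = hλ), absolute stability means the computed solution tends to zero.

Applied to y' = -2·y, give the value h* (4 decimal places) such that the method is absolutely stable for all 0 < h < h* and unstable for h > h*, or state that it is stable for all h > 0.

With y'=λy (z=hλ):
  y_{n+1} = y_n + z·[5/8·y_n + 3/8·y_{n+1}] ⇒ (1 − 3/8z)y_{n+1} = (1 + 5/8z)y_n
  so R(z) = (1 + 5/8z)/(1 − 3/8z).

Boundary: |R(x)|=1, x<0.
x=-0.4: |R|=0.6522
R=−1: 1+5/8x = −1+3/8x ⇒ -1/4x=2 ⇒ x=2/(-1/4)=-8.0000
Confirm numerically:
  x=-7.019: |R|=0.93248 <1
  x=-5.206: |R|=0.76340 <1
  x=-4.316: |R|=0.64827 <1
  x=-8.444: |R|=1.02664 >1
  x=-8.343: |R|=1.02077 >1
  x=-8.217: |R|=1.01329 >1
So |R|<1 on (-8.0000, 0).

(-8.0000,0); λ=-2 ⇒ h* = (8)/2 = 4.0000.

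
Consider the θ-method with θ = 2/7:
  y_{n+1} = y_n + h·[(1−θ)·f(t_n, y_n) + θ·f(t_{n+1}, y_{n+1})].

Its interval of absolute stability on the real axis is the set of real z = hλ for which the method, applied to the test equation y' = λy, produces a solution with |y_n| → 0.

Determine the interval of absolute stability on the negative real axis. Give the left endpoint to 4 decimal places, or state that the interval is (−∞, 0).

z∈(-4.6667,0).

On y'=λy, z=hλ:
  y_{n+1} = y_n + z·[5/7·y_n + 2/7·y_{n+1}] ⇒ (1 − 2/7z)y_{n+1} = (1 + 5/7z)y_n
  Hence R(z) = (1 + 5/7z)/(1 − 2/7z).

Find x<0 with |R(x)|<1.
x=-0.82: |R|=0.3356
R=−1: 1+5/7x = −1+2/7x ⇒ -3/7x=2 ⇒ x=2/(-3/7)=-4.6667
Confirm numerically:
  x=-2.735: |R|=0.53528 <1
  x=-2.536: |R|=0.47051 <1
  x=-2.421: |R|=0.43109 <1
  x=-2.189: |R|=0.34672 <1
  x=-5.247: |R|=1.09952 >1
  x=-5.129: |R|=1.08037 >1
  x=-4.701: |R|=1.00628 >1
Stable set (-4.6667, 0).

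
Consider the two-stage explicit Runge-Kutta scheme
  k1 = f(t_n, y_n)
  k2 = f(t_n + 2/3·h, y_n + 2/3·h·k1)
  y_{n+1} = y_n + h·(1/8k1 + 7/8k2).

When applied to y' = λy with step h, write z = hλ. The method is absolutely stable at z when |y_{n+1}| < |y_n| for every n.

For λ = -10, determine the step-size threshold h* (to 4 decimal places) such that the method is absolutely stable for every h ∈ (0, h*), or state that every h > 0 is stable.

(-1.7143,0); λ=-10 ⇒ h* = (12/7)/10 = 0.1714.

On y'=λy, z=hλ:
  k1=λy_n ⇒ h·k1=z·y_n;  k2=λ(1+2/3z)y_n ⇒ h·k2=z(1+2/3z)y_n
  y_{n+1}/y_n = 1 + 1/8z + 7/8z(1+2/3z) = 1 + z + 7/12z²
  so R(z) = 1 + z + 7/12z².

Solve |R(x)|<1 on ℝ⁻.
x=-0.86: |R|=0.5714
R=1: x+7/12x²=0 ⇒ x=−12/7=-1.7143; min R=1−1/(4·7/12)=0.5714>−1
Confirm numerically:
  x=-1.490: |R|=0.80506 <1
  x=-0.837: |R|=0.57167 <1
  x=-0.803: |R|=0.57314 <1
  x=-2.202: |R|=1.62647 >1
  x=-1.979: |R|=1.30559 >1
  x=-1.888: |R|=1.19132 >1
Stable set (-1.7143, 0).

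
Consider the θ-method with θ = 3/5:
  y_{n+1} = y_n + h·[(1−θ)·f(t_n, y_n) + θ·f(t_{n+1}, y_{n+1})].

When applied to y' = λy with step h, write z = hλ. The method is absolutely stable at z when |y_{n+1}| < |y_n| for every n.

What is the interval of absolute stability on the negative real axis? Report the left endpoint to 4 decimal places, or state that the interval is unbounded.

unbounded; (−∞, 0).

Set f=λy, z=hλ:
  y_{n+1} = y_n + z·[2/5·y_n + 3/5·y_{n+1}] ⇒ (1 − 3/5z)y_{n+1} = (1 + 2/5z)y_n
  Hence R(z) = (1 + 2/5z)/(1 − 3/5z).

Boundary: |R(x)|=1, x<0.
x=-1.5: |R|=0.2105
x=-2: |R|=0.0909
x=-10: |R|=0.4286
x=-100: |R|=0.6393
θ=3/5≥1/2 ⇒ |1+2/5x|<|1−3/5x| ∀x<0 ⇒ stable on all of ℝ⁻.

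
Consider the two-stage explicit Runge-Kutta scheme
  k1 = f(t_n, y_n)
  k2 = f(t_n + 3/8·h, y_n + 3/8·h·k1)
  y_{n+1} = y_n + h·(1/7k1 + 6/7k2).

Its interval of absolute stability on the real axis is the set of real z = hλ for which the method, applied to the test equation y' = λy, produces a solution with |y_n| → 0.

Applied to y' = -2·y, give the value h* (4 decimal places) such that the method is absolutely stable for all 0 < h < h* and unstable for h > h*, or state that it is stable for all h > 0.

Set f=λy, z=hλ:
  k1=λy_n ⇒ h·k1=z·y_n;  k2=λ(1+3/8z)y_n ⇒ h·k2=z(1+3/8z)y_n
  y_{n+1}/y_n = 1 + 1/7z + 6/7z(1+3/8z) = 1 + z + 9/28z²
  Hence R(z) = 1 + z + 9/28z².

Find x<0 with |R(x)|<1.
x=-1.72: |R|=0.2309
R=1: x+9/28x²=0 ⇒ x=−28/9=-3.1111; min R=1−1/(4·9/28)=0.2222>−1
Confirm numerically:
  x=-2.720: |R|=0.65806 <1
  x=-2.442: |R|=0.47480 <1
  x=-1.977: |R|=0.27931 <1
  x=-3.586: |R|=1.54738 >1
  x=-3.376: |R|=1.28744 >1
Interval (-3.1111, 0).

(-3.1111,0); λ=-2 ⇒ h* = (28/9)/2 = 1.5556.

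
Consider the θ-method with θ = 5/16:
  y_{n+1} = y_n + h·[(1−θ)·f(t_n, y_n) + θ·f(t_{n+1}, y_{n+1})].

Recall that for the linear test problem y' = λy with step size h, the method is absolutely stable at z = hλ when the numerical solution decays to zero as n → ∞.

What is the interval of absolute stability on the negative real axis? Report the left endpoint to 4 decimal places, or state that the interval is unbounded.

(-5.3333, 0).

With y'=λy (z=hλ):
  y_{n+1} = y_n + z·[11/16·y_n + 5/16·y_{n+1}] ⇒ (1 − 5/16z)y_{n+1} = (1 + 11/16z)y_n
  Hence R(z) = (1 + 11/16z)/(1 − 5/16z).

Boundary: |R(x)|=1, x<0.
x=-0.93: |R|=0.2794
R=−1: 1+11/16x = −1+5/16x ⇒ -3/8x=2 ⇒ x=2/(-3/8)=-5.3333
Confirm numerically:
  x=-4.984: |R|=0.94878 <1
  x=-3.601: |R|=0.69434 <1
  x=-3.198: |R|=0.59950 <1
  x=-2.488: |R|=0.39972 <1
  x=-5.916: |R|=1.07670 >1
  x=-5.699: |R|=1.04931 >1
  x=-5.373: |R|=1.00555 >1
So |R|<1 on (-5.3333, 0).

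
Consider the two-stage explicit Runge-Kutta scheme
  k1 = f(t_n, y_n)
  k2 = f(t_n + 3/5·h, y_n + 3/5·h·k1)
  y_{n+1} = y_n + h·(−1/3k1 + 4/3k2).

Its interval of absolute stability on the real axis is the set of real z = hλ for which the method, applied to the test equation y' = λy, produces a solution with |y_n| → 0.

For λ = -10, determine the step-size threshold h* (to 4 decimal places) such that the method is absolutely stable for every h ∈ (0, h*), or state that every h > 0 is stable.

(-1.2500,0); λ=-10 ⇒ h* = (5/4)/10 = 0.1250.

Set f=λy, z=hλ:
  k1=λy_n ⇒ h·k1=z·y_n;  k2=λ(1+3/5z)y_n ⇒ h·k2=z(1+3/5z)y_n
  y_{n+1}/y_n = 1 − 1/3z + 4/3z(1+3/5z) = 1 + z + 4/5z²
  so R(z) = 1 + z + 4/5z².

Solve |R(x)|<1 on ℝ⁻.
x=-0.4: |R|=0.7280
R=1: x+4/5x²=0 ⇒ x=−5/4=-1.2500; min R=1−1/(4·4/5)=0.6875>−1
Confirm numerically:
  x=-1.104: |R|=0.87105 <1
  x=-1.029: |R|=0.81807 <1
  x=-0.739: |R|=0.69790 <1
  x=-0.673: |R|=0.68934 <1
  x=-1.518: |R|=1.32546 >1
  x=-1.466: |R|=1.25332 >1
  x=-1.389: |R|=1.15446 >1
So |R|<1 on (-1.2500, 0).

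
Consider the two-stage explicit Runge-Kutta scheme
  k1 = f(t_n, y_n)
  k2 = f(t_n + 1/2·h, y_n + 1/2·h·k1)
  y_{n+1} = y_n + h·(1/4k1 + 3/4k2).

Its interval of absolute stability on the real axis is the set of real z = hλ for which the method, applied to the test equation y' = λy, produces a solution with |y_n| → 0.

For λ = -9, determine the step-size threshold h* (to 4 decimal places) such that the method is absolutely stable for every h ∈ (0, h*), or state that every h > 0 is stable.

With y'=λy (z=hλ):
  k1=λy_n ⇒ h·k1=z·y_n;  k2=λ(1+1/2z)y_n ⇒ h·k2=z(1+1/2z)y_n
  y_{n+1}/y_n = 1 + 1/4z + 3/4z(1+1/2z) = 1 + z + 3/8z²
  R(z) = 1 + z + 3/8z².

Need |R(x)|<1, x<0.
x=-1.48: |R|=0.3414
R=1: x+3/8x²=0 ⇒ x=−8/3=-2.6667; min R=1−1/(4·3/8)=0.3333>−1
Confirm numerically:
  x=-2.352: |R|=0.72246 <1
  x=-2.336: |R|=0.71034 <1
  x=-1.900: |R|=0.45375 <1
  x=-1.271: |R|=0.33479 <1
  x=-3.058: |R|=1.44876 >1
  x=-3.056: |R|=1.44618 >1
  x=-2.950: |R|=1.31344 >1
Stable set (-2.6667, 0).

(-2.6667,0); λ=-9 ⇒ h* = (8/3)/9 = 0.2963.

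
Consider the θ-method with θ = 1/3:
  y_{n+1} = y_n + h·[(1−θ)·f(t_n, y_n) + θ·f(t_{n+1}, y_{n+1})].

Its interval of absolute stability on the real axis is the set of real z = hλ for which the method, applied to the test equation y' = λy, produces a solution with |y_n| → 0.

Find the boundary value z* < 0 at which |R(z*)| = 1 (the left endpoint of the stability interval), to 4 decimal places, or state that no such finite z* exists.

z* = -6.0000.

Test eqn y'=λy, z=hλ:
  y_{n+1} = y_n + z·[2/3·y_n + 1/3·y_{n+1}] ⇒ (1 − 1/3z)y_{n+1} = (1 + 2/3z)y_n
  Hence R(z) = (1 + 2/3z)/(1 − 1/3z).

Need |R(x)|<1, x<0.
x=-0.43: |R|=0.6239
R=−1: 1+2/3x = −1+1/3x ⇒ -1/3x=2 ⇒ x=2/(-1/3)=-6.0000
Confirm numerically:
  x=-5.042: |R|=0.88088 <1
  x=-4.359: |R|=0.77701 <1
  x=-2.599: |R|=0.39257 <1
  x=-2.404: |R|=0.33457 <1
  x=-6.404: |R|=1.04296 >1
  x=-6.214: |R|=1.02323 >1
Interval (-6.0000, 0).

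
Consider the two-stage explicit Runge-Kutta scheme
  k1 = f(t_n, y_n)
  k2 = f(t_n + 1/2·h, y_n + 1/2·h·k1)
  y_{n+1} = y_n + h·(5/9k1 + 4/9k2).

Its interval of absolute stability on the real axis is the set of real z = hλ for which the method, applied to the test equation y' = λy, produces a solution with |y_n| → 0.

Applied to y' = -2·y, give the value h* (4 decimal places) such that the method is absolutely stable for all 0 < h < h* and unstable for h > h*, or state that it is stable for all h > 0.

On y'=λy, z=hλ:
  k1=λy_n ⇒ h·k1=z·y_n;  k2=λ(1+1/2z)y_n ⇒ h·k2=z(1+1/2z)y_n
  y_{n+1}/y_n = 1 + 5/9z + 4/9z(1+1/2z) = 1 + z + 2/9z²
  so R(z) = 1 + z + 2/9z².

Find x<0 with |R(x)|<1.
x=-0.96: |R|=0.2448
R=1: x+2/9x²=0 ⇒ x=−9/2=-4.5000; min R=1−1/(4·2/9)=-0.1250>−1
Confirm numerically:
  x=-4.251: |R|=0.76478 <1
  x=-4.212: |R|=0.73043 <1
  x=-3.772: |R|=0.38977 <1
  x=-1.917: |R|=0.10036 <1
  x=-5.019: |R|=1.57886 >1
  x=-4.928: |R|=1.46871 >1
  x=-4.584: |R|=1.08557 >1
Stable set (-4.5000, 0).

(-4.5000,0); λ=-2 ⇒ h* = (9/2)/2 = 2.2500.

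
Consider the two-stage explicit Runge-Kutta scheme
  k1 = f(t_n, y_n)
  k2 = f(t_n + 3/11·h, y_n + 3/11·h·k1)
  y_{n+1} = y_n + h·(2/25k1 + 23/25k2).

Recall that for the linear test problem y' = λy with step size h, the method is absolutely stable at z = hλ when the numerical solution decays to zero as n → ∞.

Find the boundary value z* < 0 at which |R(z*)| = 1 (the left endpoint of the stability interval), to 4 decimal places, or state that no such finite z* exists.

On y'=λy, z=hλ:
  k1=λy_n ⇒ h·k1=z·y_n;  k2=λ(1+3/11z)y_n ⇒ h·k2=z(1+3/11z)y_n
  y_{n+1}/y_n = 1 + 2/25z + 23/25z(1+3/11z) = 1 + z + 69/275z²
  R(z) = 1 + z + 69/275z².

Need |R(x)|<1, x<0.
x=-1.63: |R|=0.0366
R=1: x+69/275x²=0 ⇒ x=−275/69=-3.9855; min R=1−1/(4·69/275)=0.0036>−1
Confirm numerically:
  x=-3.450: |R|=0.53645 <1
  x=-2.595: |R|=0.09463 <1
  x=-1.871: |R|=0.00734 <1
  x=-4.548: |R|=1.64188 >1
  x=-4.419: |R|=1.48064 >1
  x=-4.279: |R|=1.31511 >1
Stable set (-3.9855, 0).

z* = -3.9855.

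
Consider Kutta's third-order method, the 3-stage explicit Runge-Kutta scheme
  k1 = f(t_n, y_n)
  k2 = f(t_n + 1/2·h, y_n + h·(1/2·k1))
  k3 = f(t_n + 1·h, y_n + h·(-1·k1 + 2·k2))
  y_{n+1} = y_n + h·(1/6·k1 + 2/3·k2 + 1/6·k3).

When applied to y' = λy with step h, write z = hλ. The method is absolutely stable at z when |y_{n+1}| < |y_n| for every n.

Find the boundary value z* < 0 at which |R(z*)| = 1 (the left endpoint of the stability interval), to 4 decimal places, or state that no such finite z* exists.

With y'=λy (z=hλ):
  order 3, 3-stage ⇒ R(z)=1+z+z^2/2+z^3/6
  (e.g. R(-0.55)=0.57352, |R|=0.57352)

Solve |R(x)|<1 on ℝ⁻.
x=-0.55: |R|=0.5735
|R(-2.32)|=0.7100 |R(-2.25)|=0.6172 |R(-1.44)|=0.0991
Bisect:
  x_lo=-2.9318 |R|=1.8342  x_hi=-0.2312 |R|=0.7935
  mid=-1.58153 |R|=0.00979 →hi
  mid=-2.25668 |R|=0.62578 →hi
  mid=-2.59426 |R|=1.13915 →lo
  mid=-2.42547 |R|=0.86216 →hi
  mid=-2.50987 |R|=0.99528 →hi
  mid=-2.55207 |R|=1.06583 →lo
  mid=-2.53097 |R|=1.03021 →lo
  ...
  [-2.51284,-2.51267] ⇒ x*=-2.5127
Stable set (-2.5127, 0).

z* = -2.5127.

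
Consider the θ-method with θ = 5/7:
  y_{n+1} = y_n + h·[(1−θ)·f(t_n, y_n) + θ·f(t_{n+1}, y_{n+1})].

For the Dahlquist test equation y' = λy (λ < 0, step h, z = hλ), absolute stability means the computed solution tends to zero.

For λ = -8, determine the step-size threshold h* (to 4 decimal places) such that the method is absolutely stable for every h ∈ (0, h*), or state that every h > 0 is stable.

On y'=λy, z=hλ:
  y_{n+1} = y_n + z·[2/7·y_n + 5/7·y_{n+1}] ⇒ (1 − 5/7z)y_{n+1} = (1 + 2/7z)y_n
  ⇒ R(z) = (1 + 2/7z)/(1 − 5/7z).

Solve |R(x)|<1 on ℝ⁻.
x=-0.68: |R|=0.5423
x=-2: |R|=0.1765
x=-10: |R|=0.2281
x=-100: |R|=0.3807
θ=5/7≥1/2 ⇒ |1+2/7x|<|1−5/7x| ∀x<0 ⇒ stable on all of ℝ⁻.

interval (−∞, 0). Any h>0 works for λ=-8.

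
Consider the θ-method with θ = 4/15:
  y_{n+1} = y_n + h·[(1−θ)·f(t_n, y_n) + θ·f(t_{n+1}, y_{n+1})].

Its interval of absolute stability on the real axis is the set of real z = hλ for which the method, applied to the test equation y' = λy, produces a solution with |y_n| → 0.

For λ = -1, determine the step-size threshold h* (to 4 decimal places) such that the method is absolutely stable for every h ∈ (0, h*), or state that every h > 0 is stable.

On y'=λy, z=hλ:
  y_{n+1} = y_n + z·[11/15·y_n + 4/15·y_{n+1}] ⇒ (1 − 4/15z)y_{n+1} = (1 + 11/15z)y_n
  so R(z) = (1 + 11/15z)/(1 − 4/15z).

Need |R(x)|<1, x<0.
x=-0.67: |R|=0.4316
R=−1: 1+11/15x = −1+4/15x ⇒ -7/15x=2 ⇒ x=2/(-7/15)=-4.2857
Confirm numerically:
  x=-4.176: |R|=0.97578 <1
  x=-3.691: |R|=0.86013 <1
  x=-2.513: |R|=0.50467 <1
  x=-2.007: |R|=0.30732 <1
  x=-4.486: |R|=1.04256 >1
  x=-4.394: |R|=1.02327 >1
  x=-4.317: |R|=1.00679 >1
Interval (-4.2857, 0).

(-4.2857,0); λ=-1 ⇒ h* = (30/7)/1 = 4.2857.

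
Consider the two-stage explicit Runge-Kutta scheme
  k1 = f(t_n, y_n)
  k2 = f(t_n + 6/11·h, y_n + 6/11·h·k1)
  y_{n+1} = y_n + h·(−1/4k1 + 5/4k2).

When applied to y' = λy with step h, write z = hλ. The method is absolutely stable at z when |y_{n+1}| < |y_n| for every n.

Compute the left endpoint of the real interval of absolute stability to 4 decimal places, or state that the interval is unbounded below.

With y'=λy (z=hλ):
  k1=λy_n ⇒ h·k1=z·y_n;  k2=λ(1+6/11z)y_n ⇒ h·k2=z(1+6/11z)y_n
  y_{n+1}/y_n = 1 − 1/4z + 5/4z(1+6/11z) = 1 + z + 15/22z²
  ⇒ R(z) = 1 + z + 15/22z².

Need |R(x)|<1, x<0.
x=-1.75: |R|=1.3381
R=1: x+15/22x²=0 ⇒ x=−22/15=-1.4667; min R=1−1/(4·15/22)=0.6333>−1
Confirm numerically:
  x=-1.390: |R|=0.92734 <1
  x=-1.135: |R|=0.74334 <1
  x=-1.034: |R|=0.69497 <1
  x=-2.019: |R|=1.76034 >1
  x=-1.579: |R|=1.12094 >1
Stable set (-1.4667, 0).

z* = -1.4667.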